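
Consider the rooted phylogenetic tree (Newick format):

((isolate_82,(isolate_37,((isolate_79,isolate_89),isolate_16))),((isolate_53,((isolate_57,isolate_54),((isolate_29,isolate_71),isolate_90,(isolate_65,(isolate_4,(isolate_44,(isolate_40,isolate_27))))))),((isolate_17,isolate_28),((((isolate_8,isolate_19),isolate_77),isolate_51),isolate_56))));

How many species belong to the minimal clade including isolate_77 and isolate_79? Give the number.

23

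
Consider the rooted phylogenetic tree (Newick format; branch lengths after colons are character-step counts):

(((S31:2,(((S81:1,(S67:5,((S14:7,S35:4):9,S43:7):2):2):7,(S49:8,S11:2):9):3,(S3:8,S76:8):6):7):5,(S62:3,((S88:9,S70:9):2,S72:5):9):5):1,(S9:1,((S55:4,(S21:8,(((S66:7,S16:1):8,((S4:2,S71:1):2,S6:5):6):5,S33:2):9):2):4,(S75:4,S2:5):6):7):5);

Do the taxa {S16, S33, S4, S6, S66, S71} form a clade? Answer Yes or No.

The most recent common ancestor of these taxa subtends (((S66,S16),((S4,S71),S6)),S33).
That clade has exactly 6 tips — every listed taxon and nothing else — so the group is monophyletic.

Yes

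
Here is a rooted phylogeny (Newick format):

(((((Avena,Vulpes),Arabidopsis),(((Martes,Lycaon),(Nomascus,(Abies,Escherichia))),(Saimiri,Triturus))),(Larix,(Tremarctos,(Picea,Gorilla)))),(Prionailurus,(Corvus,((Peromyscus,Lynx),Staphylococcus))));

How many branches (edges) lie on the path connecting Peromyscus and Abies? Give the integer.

12

The MRCA of Peromyscus and Abies is the root of the tree.
From Peromyscus up to that node: 5 branches. From Abies up to the same node: 7 branches. Total: 5 + 7 = 12.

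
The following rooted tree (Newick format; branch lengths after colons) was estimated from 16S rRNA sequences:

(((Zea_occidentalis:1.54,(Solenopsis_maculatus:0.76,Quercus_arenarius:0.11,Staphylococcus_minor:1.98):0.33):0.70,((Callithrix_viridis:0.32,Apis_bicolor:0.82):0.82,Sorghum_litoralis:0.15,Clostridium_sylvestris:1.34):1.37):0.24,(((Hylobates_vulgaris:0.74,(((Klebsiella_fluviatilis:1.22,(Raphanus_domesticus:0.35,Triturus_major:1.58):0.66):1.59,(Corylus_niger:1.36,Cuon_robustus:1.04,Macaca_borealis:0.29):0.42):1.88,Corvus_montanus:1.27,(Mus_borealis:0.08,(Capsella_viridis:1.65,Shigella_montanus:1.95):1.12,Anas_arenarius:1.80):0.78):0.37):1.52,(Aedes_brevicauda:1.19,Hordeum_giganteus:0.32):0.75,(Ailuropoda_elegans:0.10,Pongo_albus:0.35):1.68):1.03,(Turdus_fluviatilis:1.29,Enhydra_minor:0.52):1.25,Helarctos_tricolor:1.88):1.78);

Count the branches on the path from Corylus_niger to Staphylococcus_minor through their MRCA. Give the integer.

The MRCA of Corylus_niger and Staphylococcus_minor is the root of the tree.
From Corylus_niger up to that node: 7 branches. From Staphylococcus_minor up to the same node: 4 branches. Total: 7 + 4 = 11.

11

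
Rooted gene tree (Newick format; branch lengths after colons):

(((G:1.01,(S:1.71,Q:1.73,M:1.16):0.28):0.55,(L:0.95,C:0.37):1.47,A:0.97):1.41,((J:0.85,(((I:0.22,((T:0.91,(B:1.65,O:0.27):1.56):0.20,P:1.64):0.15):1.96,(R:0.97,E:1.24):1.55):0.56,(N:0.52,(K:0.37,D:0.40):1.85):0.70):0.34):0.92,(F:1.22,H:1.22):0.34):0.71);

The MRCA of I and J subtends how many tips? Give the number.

11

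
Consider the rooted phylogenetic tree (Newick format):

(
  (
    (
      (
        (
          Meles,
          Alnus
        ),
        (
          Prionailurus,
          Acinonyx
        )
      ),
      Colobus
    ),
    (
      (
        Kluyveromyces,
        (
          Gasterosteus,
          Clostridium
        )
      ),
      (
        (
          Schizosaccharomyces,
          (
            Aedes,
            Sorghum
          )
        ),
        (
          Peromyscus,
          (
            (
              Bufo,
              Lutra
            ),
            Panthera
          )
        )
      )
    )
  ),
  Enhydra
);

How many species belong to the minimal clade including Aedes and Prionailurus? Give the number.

The MRCA of Aedes and Prionailurus is the node subtending ((((Meles,Alnus),(Prionailurus,Acinonyx)),Colobus),((Kluyveromyces,(Gasterosteus,Clostridium)),((Schizosaccharomyces,(Aedes,Sorghum)),(Peromyscus,((Bufo,Lutra),Panthera))))).
That clade contains 15 terminal taxa: Acinonyx, Aedes, Alnus, Bufo, Clostridium, Colobus, Gasterosteus, Kluyveromyces, Lutra, Meles, Panthera, Peromyscus, Prionailurus, Schizosaccharomyces, Sorghum.

15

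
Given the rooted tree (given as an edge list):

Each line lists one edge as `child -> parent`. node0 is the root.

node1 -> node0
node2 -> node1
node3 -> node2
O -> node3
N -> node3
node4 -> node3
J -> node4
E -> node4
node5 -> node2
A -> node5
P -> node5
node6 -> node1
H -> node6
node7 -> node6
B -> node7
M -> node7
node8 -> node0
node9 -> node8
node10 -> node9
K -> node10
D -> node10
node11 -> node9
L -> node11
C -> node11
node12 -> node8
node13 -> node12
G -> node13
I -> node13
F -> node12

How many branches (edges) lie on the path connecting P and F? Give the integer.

The MRCA of P and F is the root of the tree.
From P up to that node: 4 branches. From F up to the same node: 3 branches. Total: 4 + 3 = 7.

7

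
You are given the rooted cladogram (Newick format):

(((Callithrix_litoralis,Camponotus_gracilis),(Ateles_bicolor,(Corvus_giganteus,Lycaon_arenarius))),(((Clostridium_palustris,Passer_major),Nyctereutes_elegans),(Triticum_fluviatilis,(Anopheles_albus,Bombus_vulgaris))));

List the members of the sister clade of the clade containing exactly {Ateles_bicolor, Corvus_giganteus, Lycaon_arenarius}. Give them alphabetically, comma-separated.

The clade containing exactly {Ateles_bicolor, Corvus_giganteus, Lycaon_arenarius} attaches to the tree at the node subtending ((Callithrix_litoralis,Camponotus_gracilis),(Ateles_bicolor,(Corvus_giganteus,Lycaon_arenarius))).
The other lineage descending from that same node — the sister group — is (Callithrix_litoralis,Camponotus_gracilis); its 2 tips in alphabetical order are the answer.

Callithrix_litoralis, Camponotus_gracilis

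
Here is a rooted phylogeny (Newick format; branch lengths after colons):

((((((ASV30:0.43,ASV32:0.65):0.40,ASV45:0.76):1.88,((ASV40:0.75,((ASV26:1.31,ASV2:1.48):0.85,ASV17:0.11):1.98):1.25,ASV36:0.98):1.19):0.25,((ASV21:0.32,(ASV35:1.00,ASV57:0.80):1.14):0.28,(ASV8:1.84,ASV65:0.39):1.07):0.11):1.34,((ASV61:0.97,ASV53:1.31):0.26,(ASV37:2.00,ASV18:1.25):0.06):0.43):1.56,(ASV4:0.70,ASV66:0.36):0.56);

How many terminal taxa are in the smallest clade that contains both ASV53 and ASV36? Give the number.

The MRCA of ASV53 and ASV36 is the node subtending (((((ASV30,ASV32),ASV45),((ASV40,((ASV26,ASV2),ASV17)),ASV36)),((ASV21,(ASV35,ASV57)),(ASV8,ASV65))),((ASV61,ASV53),(ASV37,ASV18))).
That clade contains 17 terminal taxa: ASV17, ASV18, ASV2, ASV21, ASV26, ASV30, ASV32, ASV35, ASV36, ASV37, ASV40, ASV45, ASV53, ASV57, ASV61, ASV65, ASV8.

17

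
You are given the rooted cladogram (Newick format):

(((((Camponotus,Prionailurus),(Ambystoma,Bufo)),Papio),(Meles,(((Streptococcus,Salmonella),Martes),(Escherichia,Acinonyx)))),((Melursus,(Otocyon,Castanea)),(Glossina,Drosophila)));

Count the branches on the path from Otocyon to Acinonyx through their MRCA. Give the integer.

9

The MRCA of Otocyon and Acinonyx is the root of the tree.
From Otocyon up to that node: 4 branches. From Acinonyx up to the same node: 5 branches. Total: 4 + 5 = 9.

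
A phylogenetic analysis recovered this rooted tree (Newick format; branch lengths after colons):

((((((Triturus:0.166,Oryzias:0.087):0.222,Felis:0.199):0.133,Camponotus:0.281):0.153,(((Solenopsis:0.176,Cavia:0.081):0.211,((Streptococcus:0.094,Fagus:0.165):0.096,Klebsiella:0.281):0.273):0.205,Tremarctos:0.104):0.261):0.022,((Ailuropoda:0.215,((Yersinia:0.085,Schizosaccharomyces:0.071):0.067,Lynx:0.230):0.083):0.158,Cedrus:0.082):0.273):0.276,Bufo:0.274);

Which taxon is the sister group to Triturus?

Oryzias

Triturus attaches to the tree at the node subtending (Triturus,Oryzias).
The other lineage descending from that same node — the sister group — is the single tip Oryzias.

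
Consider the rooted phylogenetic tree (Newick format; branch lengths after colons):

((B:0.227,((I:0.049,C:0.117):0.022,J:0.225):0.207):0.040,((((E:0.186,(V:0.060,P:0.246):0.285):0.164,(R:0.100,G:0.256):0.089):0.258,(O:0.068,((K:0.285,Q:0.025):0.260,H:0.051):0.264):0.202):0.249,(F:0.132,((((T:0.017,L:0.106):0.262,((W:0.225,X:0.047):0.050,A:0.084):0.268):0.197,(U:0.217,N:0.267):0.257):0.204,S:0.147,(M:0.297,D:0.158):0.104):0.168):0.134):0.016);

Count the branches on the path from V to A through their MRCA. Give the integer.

The MRCA of V and A is the node subtending ((((E,(V,P)),(R,G)),(O,((K,Q),H))),(F,((((T,L),((W,X),A)),(U,N)),S,(M,D)))).
From V up to that node: 5 branches. From A up to the same node: 6 branches. Total: 5 + 6 = 11.

11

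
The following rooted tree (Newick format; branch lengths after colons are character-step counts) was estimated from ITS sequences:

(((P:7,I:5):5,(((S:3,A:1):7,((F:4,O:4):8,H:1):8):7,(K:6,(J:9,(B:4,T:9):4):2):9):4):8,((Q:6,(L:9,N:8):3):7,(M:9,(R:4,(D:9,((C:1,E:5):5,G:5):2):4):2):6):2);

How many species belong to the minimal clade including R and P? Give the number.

The MRCA of R and P is the root, so the clade is the entire tree.
That clade contains 20 terminal taxa: A, B, C, D, E, F, G, H, I, J, K, L, M, N, O, P, Q, R, S, T.

20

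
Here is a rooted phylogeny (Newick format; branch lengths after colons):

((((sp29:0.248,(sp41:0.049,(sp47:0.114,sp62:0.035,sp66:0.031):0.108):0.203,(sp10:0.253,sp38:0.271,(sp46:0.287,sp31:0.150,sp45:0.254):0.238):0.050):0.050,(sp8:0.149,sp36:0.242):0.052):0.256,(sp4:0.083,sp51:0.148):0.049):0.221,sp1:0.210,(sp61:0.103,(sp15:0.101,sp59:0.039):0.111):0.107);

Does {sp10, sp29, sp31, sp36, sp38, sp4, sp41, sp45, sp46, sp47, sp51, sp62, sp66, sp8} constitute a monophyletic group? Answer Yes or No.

The most recent common ancestor of these taxa subtends (((sp29,(sp41,(sp47,sp62,sp66)),(sp10,sp38,(sp46,sp31,sp45))),(sp8,sp36)),(sp4,sp51)).
That clade has exactly 14 tips — every listed taxon and nothing else — so the group is monophyletic.

Yes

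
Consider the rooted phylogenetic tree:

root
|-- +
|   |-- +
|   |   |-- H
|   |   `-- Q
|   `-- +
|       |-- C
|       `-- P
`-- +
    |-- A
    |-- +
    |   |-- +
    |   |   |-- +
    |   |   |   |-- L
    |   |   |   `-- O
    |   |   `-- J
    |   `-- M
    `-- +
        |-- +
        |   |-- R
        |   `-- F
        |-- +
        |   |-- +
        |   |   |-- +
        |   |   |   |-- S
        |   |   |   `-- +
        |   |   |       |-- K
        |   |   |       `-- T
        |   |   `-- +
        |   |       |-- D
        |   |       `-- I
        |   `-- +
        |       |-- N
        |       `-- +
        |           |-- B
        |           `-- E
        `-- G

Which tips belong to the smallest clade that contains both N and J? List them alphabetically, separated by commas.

Tracing N: it sits inside (N,(B,E)).
Tracing J: it sits inside ((L,O),J).
The smallest clade enclosing both is (A,(((L,O),J),M),((R,F),(((S,(K,T)),(D,I)),(N,(B,E))),G)); the answer is its 16 terminal taxa in alphabetical order.

A, B, D, E, F, G, I, J, K, L, M, N, O, R, S, T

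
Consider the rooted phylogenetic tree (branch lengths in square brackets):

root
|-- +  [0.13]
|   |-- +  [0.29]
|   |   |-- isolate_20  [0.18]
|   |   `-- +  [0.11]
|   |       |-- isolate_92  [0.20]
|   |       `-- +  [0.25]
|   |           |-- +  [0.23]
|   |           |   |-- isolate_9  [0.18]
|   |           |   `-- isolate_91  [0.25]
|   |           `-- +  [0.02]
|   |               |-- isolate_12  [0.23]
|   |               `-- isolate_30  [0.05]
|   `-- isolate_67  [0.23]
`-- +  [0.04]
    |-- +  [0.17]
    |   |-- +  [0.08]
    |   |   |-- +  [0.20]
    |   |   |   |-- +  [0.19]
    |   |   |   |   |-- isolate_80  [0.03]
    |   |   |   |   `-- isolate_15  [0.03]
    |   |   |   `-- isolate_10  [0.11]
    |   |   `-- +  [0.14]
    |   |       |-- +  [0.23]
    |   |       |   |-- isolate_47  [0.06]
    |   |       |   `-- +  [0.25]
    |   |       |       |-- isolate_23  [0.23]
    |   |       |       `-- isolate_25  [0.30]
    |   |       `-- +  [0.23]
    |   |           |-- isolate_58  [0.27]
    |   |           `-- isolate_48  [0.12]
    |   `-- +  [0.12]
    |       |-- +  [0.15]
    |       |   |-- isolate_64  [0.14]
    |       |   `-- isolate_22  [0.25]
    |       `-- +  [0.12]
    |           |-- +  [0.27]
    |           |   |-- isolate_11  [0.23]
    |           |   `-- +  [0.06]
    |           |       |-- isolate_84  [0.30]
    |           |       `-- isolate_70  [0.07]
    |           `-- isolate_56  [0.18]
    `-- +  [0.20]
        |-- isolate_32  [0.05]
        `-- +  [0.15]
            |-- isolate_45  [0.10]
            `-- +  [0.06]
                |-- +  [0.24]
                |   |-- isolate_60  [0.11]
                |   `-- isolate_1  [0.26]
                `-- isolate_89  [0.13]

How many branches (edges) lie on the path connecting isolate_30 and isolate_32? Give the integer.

The MRCA of isolate_30 and isolate_32 is the root of the tree.
From isolate_30 up to that node: 6 branches. From isolate_32 up to the same node: 3 branches. Total: 6 + 3 = 9.

9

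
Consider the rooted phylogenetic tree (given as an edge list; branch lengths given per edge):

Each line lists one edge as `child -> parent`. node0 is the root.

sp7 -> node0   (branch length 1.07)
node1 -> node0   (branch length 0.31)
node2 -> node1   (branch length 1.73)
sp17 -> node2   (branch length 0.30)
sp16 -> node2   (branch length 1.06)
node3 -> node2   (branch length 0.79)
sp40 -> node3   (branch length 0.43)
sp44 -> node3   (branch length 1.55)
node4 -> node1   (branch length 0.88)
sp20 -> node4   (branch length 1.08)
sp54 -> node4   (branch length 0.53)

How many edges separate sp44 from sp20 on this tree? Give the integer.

The MRCA of sp44 and sp20 is the node subtending ((sp17,sp16,(sp40,sp44)),(sp20,sp54)).
From sp44 up to that node: 3 branches. From sp20 up to the same node: 2 branches. Total: 3 + 2 = 5.

5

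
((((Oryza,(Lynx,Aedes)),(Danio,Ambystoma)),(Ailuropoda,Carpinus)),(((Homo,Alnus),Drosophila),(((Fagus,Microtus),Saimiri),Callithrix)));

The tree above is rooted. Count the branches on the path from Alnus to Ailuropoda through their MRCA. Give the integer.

7

The MRCA of Alnus and Ailuropoda is the root of the tree.
From Alnus up to that node: 4 branches. From Ailuropoda up to the same node: 3 branches. Total: 4 + 3 = 7.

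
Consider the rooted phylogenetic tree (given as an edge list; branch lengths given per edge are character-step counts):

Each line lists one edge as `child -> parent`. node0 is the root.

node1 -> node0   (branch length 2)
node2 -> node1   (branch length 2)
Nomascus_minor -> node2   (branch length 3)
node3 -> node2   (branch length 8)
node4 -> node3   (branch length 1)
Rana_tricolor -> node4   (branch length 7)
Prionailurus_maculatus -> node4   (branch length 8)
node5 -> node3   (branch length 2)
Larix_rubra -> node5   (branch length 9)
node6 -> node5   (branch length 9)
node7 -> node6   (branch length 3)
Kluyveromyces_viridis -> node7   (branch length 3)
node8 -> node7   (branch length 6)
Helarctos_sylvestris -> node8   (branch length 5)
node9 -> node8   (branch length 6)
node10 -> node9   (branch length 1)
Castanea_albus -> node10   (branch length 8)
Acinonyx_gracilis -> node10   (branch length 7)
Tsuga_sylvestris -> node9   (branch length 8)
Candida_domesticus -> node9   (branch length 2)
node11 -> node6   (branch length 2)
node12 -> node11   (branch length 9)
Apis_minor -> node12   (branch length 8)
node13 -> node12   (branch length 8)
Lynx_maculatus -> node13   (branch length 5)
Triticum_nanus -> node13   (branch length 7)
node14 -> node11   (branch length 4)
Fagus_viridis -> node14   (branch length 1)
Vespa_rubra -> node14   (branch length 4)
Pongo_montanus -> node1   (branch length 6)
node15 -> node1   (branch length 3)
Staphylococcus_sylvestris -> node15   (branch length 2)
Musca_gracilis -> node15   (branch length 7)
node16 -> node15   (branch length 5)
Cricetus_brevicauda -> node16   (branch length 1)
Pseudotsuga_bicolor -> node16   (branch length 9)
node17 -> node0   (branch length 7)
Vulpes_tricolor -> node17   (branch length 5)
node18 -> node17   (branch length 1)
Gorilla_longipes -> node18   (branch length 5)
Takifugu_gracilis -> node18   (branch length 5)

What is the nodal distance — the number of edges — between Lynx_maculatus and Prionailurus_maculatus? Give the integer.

8

The MRCA of Lynx_maculatus and Prionailurus_maculatus is the node subtending ((Rana_tricolor,Prionailurus_maculatus),(Larix_rubra,((Kluyveromyces_viridis,(Helarctos_sylvestris,((Castanea_albus,Acinonyx_gracilis),Tsuga_sylvestris,Candida_domesticus))),((Apis_minor,(Lynx_maculatus,Triticum_nanus)),(Fagus_viridis,Vespa_rubra))))).
From Lynx_maculatus up to that node: 6 branches. From Prionailurus_maculatus up to the same node: 2 branches. Total: 6 + 2 = 8.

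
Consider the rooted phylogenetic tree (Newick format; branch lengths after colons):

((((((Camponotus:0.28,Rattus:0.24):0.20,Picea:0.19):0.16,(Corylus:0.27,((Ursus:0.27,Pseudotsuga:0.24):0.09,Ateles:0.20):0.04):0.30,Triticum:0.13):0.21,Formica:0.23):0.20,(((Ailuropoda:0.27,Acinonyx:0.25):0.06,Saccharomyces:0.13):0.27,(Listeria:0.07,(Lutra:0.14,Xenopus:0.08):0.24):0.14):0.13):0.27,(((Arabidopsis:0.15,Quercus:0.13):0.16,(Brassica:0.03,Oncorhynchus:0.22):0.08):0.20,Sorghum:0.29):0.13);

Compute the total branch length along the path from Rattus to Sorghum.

The path runs Rattus → … → MRCA → … → Sorghum; the MRCA is the root of the tree.
Branch lengths along that path: 0.24 + 0.20 + 0.16 + 0.21 + 0.20 + 0.27 + 0.13 + 0.29 = 1.70.

1.70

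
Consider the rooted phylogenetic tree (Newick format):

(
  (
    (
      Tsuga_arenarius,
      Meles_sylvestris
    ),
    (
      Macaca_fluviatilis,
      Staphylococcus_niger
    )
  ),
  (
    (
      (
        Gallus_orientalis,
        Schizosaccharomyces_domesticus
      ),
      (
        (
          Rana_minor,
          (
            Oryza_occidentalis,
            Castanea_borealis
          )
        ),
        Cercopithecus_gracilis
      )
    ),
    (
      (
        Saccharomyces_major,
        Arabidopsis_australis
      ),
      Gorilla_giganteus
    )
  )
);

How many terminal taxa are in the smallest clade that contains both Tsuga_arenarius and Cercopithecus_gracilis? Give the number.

The MRCA of Tsuga_arenarius and Cercopithecus_gracilis is the root, so the clade is the entire tree.
That clade contains 13 terminal taxa: Arabidopsis_australis, Castanea_borealis, Cercopithecus_gracilis, Gallus_orientalis, Gorilla_giganteus, Macaca_fluviatilis, Meles_sylvestris, Oryza_occidentalis, Rana_minor, Saccharomyces_major, Schizosaccharomyces_domesticus, Staphylococcus_niger, Tsuga_arenarius.

13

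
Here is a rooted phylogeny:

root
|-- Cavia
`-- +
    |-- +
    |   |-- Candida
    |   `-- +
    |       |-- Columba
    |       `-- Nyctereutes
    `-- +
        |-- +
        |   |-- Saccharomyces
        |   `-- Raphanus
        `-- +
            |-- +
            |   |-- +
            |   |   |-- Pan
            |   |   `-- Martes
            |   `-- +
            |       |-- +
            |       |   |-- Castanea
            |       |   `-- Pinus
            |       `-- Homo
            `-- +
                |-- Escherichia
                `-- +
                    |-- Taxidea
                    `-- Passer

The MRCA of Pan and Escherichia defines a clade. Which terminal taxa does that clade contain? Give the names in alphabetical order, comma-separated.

Castanea, Escherichia, Homo, Martes, Pan, Passer, Pinus, Taxidea

Tracing Pan: it sits inside (Pan,Martes).
Tracing Escherichia: it sits inside (Escherichia,(Taxidea,Passer)).
The smallest clade enclosing both is (((Pan,Martes),((Castanea,Pinus),Homo)),(Escherichia,(Taxidea,Passer))); the answer is its 8 terminal taxa in alphabetical order.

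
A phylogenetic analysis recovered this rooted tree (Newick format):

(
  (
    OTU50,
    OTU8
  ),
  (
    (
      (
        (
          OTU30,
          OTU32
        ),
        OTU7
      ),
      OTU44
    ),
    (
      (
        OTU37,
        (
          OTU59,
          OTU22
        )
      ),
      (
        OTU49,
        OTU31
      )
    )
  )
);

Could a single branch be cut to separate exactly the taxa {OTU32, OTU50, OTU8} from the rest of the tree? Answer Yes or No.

No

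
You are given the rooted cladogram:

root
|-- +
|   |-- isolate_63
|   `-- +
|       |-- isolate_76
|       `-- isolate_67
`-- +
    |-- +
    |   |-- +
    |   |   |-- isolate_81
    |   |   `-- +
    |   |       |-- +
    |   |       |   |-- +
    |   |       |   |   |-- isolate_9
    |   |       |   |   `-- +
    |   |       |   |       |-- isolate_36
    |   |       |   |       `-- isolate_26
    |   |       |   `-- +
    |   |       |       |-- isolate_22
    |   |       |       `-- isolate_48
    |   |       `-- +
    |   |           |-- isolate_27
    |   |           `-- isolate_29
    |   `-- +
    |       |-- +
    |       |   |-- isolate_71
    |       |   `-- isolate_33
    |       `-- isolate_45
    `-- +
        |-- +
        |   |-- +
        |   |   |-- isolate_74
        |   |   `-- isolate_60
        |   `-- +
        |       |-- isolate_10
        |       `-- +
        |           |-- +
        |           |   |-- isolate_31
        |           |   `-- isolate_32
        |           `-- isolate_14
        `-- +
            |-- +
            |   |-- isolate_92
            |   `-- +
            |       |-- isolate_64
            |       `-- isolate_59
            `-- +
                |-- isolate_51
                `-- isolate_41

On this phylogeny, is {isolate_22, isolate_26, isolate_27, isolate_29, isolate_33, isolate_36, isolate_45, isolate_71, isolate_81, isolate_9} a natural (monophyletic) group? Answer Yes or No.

No

The MRCA of the listed taxa subtends ((isolate_81,(((isolate_9,(isolate_36,isolate_26)),(isolate_22,isolate_48)),(isolate_27,isolate_29))),((isolate_71,isolate_33),isolate_45)).
That clade also contains isolate_48, which is not in the proposed group, so the group is not monophyletic.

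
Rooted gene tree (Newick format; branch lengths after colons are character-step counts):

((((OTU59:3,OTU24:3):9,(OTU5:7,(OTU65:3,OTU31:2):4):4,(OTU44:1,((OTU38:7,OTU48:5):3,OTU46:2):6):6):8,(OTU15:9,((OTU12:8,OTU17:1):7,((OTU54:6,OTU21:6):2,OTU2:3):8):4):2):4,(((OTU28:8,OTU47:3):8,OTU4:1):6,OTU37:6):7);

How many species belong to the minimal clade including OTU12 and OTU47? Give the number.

The MRCA of OTU12 and OTU47 is the root, so the clade is the entire tree.
That clade contains 19 terminal taxa: OTU12, OTU15, OTU17, OTU2, OTU21, OTU24, OTU28, OTU31, OTU37, OTU38, OTU4, OTU44, OTU46, OTU47, OTU48, OTU5, OTU54, OTU59, OTU65.

19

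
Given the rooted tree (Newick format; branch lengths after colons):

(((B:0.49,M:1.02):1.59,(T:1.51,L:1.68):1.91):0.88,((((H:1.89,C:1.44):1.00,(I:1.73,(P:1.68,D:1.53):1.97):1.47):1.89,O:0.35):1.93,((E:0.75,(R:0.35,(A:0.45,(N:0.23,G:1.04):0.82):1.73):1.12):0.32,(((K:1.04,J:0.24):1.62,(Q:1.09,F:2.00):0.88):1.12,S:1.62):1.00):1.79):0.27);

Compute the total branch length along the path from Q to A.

The path runs Q → … → MRCA → … → A; the MRCA is the node subtending ((E,(R,(A,(N,G)))),(((K,J),(Q,F)),S)).
Branch lengths along that path: 1.09 + 0.88 + 1.12 + 1.00 + 0.32 + 1.12 + 1.73 + 0.45 = 7.71.

7.71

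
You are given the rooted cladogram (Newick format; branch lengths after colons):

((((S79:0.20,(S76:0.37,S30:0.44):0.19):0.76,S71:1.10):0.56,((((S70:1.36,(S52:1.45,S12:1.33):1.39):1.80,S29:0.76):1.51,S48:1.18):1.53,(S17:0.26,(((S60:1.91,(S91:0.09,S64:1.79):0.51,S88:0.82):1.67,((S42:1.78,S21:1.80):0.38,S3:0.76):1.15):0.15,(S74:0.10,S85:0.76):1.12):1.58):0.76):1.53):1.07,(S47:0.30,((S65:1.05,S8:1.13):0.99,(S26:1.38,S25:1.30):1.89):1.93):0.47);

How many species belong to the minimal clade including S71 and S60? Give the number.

The MRCA of S71 and S60 is the node subtending (((S79,(S76,S30)),S71),((((S70,(S52,S12)),S29),S48),(S17,(((S60,(S91,S64),S88),((S42,S21),S3)),(S74,S85))))).
That clade contains 19 terminal taxa: S12, S17, S21, S29, S3, S30, S42, S48, S52, S60, S64, S70, S71, S74, S76, S79, S85, S88, S91.

19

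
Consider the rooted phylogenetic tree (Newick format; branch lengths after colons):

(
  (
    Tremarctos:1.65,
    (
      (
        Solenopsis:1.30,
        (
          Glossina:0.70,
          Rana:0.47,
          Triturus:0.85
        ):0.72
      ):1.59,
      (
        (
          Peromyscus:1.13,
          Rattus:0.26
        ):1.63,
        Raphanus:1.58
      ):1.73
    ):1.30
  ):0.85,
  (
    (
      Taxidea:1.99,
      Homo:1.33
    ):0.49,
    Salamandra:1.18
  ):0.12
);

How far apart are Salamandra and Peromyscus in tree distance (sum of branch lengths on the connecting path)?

7.94

The path runs Salamandra → … → MRCA → … → Peromyscus; the MRCA is the root of the tree.
Branch lengths along that path: 1.18 + 0.12 + 0.85 + 1.30 + 1.73 + 1.63 + 1.13 = 7.94.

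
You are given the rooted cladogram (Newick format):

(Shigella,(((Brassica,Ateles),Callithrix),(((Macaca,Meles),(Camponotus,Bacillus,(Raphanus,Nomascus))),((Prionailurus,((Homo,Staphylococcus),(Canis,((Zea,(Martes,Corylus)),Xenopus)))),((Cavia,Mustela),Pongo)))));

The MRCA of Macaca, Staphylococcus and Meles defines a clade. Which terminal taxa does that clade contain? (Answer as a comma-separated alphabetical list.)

Bacillus, Camponotus, Canis, Cavia, Corylus, Homo, Macaca, Martes, Meles, Mustela, Nomascus, Pongo, Prionailurus, Raphanus, Staphylococcus, Xenopus, Zea

Tracing Macaca: it sits inside (Macaca,Meles).
Tracing Staphylococcus: it sits inside (Homo,Staphylococcus).
Tracing Meles: it sits inside (Macaca,Meles).
The smallest clade enclosing all 3 is (((Macaca,Meles),(Camponotus,Bacillus,(Raphanus,Nomascus))),((Prionailurus,((Homo,Staphylococcus),(Canis,((Zea,(Martes,Corylus)),Xenopus)))),((Cavia,Mustela),Pongo))); the answer is its 17 terminal taxa in alphabetical order.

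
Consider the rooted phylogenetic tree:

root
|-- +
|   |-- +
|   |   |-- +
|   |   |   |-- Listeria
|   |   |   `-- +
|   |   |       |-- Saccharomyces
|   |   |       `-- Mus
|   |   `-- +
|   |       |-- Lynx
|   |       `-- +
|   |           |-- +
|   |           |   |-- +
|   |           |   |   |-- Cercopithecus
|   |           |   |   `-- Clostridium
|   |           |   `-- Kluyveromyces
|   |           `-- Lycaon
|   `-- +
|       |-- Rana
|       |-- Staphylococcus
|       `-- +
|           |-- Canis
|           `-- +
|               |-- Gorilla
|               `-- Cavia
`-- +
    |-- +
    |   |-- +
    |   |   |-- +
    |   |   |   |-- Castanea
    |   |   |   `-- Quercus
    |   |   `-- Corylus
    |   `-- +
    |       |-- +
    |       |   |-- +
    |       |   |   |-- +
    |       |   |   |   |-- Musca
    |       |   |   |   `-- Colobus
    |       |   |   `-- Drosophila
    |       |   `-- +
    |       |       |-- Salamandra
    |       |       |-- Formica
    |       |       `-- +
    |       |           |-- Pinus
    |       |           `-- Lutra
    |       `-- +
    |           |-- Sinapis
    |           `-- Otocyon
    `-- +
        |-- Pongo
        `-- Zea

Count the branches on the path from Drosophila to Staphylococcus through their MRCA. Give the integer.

The MRCA of Drosophila and Staphylococcus is the root of the tree.
From Drosophila up to that node: 6 branches. From Staphylococcus up to the same node: 3 branches. Total: 6 + 3 = 9.

9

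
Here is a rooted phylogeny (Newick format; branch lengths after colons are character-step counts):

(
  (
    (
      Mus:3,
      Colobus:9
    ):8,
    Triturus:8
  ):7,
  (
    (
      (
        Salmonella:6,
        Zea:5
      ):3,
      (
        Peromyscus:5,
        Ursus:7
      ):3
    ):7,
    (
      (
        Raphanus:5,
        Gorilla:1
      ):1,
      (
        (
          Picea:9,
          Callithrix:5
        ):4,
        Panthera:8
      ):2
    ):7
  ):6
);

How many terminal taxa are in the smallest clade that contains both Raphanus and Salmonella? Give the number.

The MRCA of Raphanus and Salmonella is the node subtending (((Salmonella,Zea),(Peromyscus,Ursus)),((Raphanus,Gorilla),((Picea,Callithrix),Panthera))).
That clade contains 9 terminal taxa: Callithrix, Gorilla, Panthera, Peromyscus, Picea, Raphanus, Salmonella, Ursus, Zea.

9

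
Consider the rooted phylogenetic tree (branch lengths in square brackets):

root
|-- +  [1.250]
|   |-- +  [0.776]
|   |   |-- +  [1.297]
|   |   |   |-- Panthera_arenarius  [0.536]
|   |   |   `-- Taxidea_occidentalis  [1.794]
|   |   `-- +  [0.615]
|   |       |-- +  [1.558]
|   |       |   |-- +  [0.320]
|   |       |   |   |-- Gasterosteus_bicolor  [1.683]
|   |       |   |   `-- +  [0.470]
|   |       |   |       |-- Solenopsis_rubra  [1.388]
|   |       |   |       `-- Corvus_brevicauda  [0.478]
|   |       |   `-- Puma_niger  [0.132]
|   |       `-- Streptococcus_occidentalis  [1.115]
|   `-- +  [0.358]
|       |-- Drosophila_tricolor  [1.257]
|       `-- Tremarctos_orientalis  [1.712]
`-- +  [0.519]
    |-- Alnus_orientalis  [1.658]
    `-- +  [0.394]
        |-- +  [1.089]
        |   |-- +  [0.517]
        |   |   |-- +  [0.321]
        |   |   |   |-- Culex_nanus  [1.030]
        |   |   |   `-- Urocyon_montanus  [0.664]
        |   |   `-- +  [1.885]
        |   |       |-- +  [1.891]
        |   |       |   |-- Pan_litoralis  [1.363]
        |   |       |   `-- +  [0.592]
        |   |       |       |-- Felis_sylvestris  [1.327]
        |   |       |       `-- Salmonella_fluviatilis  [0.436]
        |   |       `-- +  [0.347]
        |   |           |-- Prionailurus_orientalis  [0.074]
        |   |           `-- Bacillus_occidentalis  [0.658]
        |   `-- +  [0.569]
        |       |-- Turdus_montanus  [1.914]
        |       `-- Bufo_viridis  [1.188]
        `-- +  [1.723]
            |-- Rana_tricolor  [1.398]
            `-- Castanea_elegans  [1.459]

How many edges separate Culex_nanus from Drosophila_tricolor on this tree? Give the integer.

9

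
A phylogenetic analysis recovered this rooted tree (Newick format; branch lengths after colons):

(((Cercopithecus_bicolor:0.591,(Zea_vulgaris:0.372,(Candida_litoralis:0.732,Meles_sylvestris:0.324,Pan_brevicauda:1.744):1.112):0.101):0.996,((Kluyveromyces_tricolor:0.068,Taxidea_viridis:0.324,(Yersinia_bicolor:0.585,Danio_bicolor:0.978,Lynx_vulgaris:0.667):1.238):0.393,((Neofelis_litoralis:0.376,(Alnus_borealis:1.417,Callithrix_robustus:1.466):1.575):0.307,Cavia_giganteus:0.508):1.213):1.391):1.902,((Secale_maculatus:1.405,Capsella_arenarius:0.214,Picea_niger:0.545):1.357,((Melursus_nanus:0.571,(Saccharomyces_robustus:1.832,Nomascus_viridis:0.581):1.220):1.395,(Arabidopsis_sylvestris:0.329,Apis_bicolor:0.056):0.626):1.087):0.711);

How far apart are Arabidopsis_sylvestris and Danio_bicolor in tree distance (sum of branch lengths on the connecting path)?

8.655

The path runs Arabidopsis_sylvestris → … → MRCA → … → Danio_bicolor; the MRCA is the root of the tree.
Branch lengths along that path: 0.329 + 0.626 + 1.087 + 0.711 + 1.902 + 1.391 + 0.393 + 1.238 + 0.978 = 8.655.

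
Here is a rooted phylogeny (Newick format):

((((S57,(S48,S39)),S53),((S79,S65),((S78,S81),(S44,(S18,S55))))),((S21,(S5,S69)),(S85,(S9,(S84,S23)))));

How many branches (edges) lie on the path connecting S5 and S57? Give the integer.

8

The MRCA of S5 and S57 is the root of the tree.
From S5 up to that node: 4 branches. From S57 up to the same node: 4 branches. Total: 4 + 4 = 8.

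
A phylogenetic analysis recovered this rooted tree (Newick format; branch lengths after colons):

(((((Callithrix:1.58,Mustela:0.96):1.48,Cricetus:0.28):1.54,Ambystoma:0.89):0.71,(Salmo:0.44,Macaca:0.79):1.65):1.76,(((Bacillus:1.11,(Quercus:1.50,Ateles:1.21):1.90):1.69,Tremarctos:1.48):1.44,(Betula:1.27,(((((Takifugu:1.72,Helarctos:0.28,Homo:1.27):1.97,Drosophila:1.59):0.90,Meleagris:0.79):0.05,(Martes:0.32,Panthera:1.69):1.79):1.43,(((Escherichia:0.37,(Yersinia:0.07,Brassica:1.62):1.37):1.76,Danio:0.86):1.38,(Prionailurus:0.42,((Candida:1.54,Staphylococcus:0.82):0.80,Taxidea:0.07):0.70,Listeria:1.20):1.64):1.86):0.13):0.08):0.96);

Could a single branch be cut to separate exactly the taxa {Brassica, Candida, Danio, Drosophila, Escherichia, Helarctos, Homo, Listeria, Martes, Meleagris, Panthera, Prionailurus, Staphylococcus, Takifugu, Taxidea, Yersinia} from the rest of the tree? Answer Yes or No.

The most recent common ancestor of these taxa subtends (((((Takifugu,Helarctos,Homo),Drosophila),Meleagris),(Martes,Panthera)),(((Escherichia,(Yersinia,Brassica)),Danio),(Prionailurus,((Candida,Staphylococcus),Taxidea),Listeria))).
That clade has exactly 16 tips — every listed taxon and nothing else — so the group is monophyletic.

Yes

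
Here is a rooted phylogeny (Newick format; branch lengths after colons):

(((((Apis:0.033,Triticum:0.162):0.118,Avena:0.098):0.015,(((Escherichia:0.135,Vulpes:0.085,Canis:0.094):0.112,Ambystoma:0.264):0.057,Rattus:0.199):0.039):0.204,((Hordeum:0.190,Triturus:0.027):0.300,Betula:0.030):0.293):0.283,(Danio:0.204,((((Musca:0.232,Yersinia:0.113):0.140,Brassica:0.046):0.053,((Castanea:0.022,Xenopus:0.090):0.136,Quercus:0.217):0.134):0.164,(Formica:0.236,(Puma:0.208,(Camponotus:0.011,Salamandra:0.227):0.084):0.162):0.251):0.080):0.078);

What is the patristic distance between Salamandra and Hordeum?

1.948

The path runs Salamandra → … → MRCA → … → Hordeum; the MRCA is the root of the tree.
Branch lengths along that path: 0.227 + 0.084 + 0.162 + 0.251 + 0.080 + 0.078 + 0.283 + 0.293 + 0.300 + 0.190 = 1.948.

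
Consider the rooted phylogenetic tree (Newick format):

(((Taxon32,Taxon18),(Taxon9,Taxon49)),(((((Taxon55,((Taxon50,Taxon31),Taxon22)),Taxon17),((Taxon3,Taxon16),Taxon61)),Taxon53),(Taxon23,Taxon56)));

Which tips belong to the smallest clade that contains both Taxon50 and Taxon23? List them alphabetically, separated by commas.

Taxon16, Taxon17, Taxon22, Taxon23, Taxon3, Taxon31, Taxon50, Taxon53, Taxon55, Taxon56, Taxon61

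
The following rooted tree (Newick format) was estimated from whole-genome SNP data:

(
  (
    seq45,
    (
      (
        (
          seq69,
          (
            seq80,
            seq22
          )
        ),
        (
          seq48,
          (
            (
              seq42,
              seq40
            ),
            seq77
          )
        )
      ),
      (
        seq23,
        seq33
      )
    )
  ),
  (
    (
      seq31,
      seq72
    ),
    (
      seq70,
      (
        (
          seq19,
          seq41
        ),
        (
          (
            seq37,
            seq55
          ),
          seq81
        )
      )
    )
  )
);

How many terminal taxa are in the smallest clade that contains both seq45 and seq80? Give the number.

The MRCA of seq45 and seq80 is the node subtending (seq45,(((seq69,(seq80,seq22)),(seq48,((seq42,seq40),seq77))),(seq23,seq33))).
That clade contains 10 terminal taxa: seq22, seq23, seq33, seq40, seq42, seq45, seq48, seq69, seq77, seq80.

10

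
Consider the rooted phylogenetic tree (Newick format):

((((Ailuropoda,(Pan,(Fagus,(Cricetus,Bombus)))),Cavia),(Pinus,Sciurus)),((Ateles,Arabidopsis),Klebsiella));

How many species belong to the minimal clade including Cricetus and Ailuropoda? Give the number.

The MRCA of Cricetus and Ailuropoda is the node subtending (Ailuropoda,(Pan,(Fagus,(Cricetus,Bombus)))).
That clade contains 5 terminal taxa: Ailuropoda, Bombus, Cricetus, Fagus, Pan.

5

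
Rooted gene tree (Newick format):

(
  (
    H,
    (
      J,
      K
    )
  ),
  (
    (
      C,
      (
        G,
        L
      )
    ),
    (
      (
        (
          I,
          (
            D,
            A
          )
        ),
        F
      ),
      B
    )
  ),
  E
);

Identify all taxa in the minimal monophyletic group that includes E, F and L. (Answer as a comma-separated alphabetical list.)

Tracing E: it attaches directly to the root.
Tracing F: it sits inside ((I,(D,A)),F).
Tracing L: it sits inside (G,L).
The smallest clade enclosing all 3 is the whole tree (their MRCA is the root), so the answer is all 12 tips in alphabetical order.

A, B, C, D, E, F, G, H, I, J, K, L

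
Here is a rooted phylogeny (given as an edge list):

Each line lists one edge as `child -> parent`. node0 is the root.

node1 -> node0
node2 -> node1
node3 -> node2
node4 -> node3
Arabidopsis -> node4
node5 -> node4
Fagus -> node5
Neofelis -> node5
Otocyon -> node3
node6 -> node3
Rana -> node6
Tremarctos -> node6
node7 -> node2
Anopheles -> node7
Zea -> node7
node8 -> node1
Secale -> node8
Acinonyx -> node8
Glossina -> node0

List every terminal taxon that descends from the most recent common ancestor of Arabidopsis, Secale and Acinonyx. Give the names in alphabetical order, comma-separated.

Acinonyx, Anopheles, Arabidopsis, Fagus, Neofelis, Otocyon, Rana, Secale, Tremarctos, Zea

Tracing Arabidopsis: it sits inside (Arabidopsis,(Fagus,Neofelis)).
Tracing Secale: it sits inside (Secale,Acinonyx).
Tracing Acinonyx: it sits inside (Secale,Acinonyx).
The smallest clade enclosing all 3 is ((((Arabidopsis,(Fagus,Neofelis)),Otocyon,(Rana,Tremarctos)),(Anopheles,Zea)),(Secale,Acinonyx)); the answer is its 10 terminal taxa in alphabetical order.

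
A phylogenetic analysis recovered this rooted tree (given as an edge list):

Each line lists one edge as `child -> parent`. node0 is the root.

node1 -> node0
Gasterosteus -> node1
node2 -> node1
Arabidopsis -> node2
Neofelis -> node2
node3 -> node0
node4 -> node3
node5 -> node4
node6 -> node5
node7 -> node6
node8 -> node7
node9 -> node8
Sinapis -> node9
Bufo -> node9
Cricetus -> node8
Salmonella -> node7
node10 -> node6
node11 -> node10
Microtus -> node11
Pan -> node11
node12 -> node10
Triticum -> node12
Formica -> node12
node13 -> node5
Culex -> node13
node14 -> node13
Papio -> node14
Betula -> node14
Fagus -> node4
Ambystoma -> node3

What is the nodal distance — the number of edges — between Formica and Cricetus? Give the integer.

6

The MRCA of Formica and Cricetus is the node subtending ((((Sinapis,Bufo),Cricetus),Salmonella),((Microtus,Pan),(Triticum,Formica))).
From Formica up to that node: 3 branches. From Cricetus up to the same node: 3 branches. Total: 3 + 3 = 6.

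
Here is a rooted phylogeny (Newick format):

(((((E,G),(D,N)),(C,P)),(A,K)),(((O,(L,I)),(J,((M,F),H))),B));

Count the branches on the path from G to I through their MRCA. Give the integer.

The MRCA of G and I is the root of the tree.
From G up to that node: 5 branches. From I up to the same node: 5 branches. Total: 5 + 5 = 10.

10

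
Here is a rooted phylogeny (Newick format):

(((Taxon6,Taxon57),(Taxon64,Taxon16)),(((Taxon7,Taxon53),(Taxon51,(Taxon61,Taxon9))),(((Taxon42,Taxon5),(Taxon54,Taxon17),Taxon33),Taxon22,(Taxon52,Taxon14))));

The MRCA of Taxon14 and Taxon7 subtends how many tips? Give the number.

The MRCA of Taxon14 and Taxon7 is the node subtending (((Taxon7,Taxon53),(Taxon51,(Taxon61,Taxon9))),(((Taxon42,Taxon5),(Taxon54,Taxon17),Taxon33),Taxon22,(Taxon52,Taxon14))).
That clade contains 13 terminal taxa: Taxon14, Taxon17, Taxon22, Taxon33, Taxon42, Taxon5, Taxon51, Taxon52, Taxon53, Taxon54, Taxon61, Taxon7, Taxon9.

13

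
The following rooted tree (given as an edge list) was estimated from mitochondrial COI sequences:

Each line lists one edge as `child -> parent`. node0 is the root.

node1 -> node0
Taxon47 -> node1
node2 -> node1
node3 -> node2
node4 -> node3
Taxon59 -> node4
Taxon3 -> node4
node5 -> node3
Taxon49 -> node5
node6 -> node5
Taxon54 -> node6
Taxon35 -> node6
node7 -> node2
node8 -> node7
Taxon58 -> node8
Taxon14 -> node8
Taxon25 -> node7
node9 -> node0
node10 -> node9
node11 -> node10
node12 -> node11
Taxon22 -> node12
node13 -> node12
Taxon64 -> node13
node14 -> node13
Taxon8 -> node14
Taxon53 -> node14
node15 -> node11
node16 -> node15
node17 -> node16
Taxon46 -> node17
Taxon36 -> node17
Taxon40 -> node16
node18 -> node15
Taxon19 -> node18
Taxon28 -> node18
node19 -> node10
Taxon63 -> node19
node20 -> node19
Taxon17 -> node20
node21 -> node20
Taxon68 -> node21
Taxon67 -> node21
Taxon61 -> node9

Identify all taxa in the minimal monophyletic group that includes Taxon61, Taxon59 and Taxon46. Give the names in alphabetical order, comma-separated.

Taxon14, Taxon17, Taxon19, Taxon22, Taxon25, Taxon28, Taxon3, Taxon35, Taxon36, Taxon40, Taxon46, Taxon47, Taxon49, Taxon53, Taxon54, Taxon58, Taxon59, Taxon61, Taxon63, Taxon64, Taxon67, Taxon68, Taxon8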